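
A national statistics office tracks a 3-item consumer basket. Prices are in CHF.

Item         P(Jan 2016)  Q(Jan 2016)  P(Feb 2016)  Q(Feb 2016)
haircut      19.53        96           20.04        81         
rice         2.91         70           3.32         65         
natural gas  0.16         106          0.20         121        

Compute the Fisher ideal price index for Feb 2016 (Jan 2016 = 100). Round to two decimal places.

103.99

Laspeyres component (base-period weights):
ΣP(Feb 2016)Q(Jan 2016) = 20.04×96 + 3.32×70 + 0.20×106 = 1923.84 + 232.4 + 21.2 = 2177.44
ΣP(Jan 2016)Q(Jan 2016) = 19.53×96 + 2.91×70 + 0.16×106 = 1874.88 + 203.7 + 16.96 = 2095.54
L = 2177.44 / 2095.54 × 100 = 103.9083
Paasche component (current-period weights):
ΣP(Feb 2016)Q(Feb 2016) = 20.04×81 + 3.32×65 + 0.20×121 = 1623.24 + 215.8 + 24.2 = 1863.24
ΣP(Jan 2016)Q(Feb 2016) = 19.53×81 + 2.91×65 + 0.16×121 = 1581.93 + 189.15 + 19.36 = 1790.44
P = 1863.24 / 1790.44 × 100 = 104.0660
Fisher = √(L × P) = √(103.9083 × 104.0660) = 103.9871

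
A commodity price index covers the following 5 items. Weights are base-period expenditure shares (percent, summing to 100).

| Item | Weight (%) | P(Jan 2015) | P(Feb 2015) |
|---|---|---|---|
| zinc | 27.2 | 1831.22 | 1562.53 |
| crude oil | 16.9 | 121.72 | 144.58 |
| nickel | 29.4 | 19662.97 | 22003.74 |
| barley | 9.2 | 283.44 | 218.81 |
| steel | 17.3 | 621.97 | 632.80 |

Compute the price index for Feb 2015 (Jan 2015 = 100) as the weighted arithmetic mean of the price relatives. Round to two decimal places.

zinc: 27.2 × (1562.53/1831.22) = 27.2 × 0.853273 = 23.2090
crude oil: 16.9 × (144.58/121.72) = 16.9 × 1.187808 = 20.0740
nickel: 29.4 × (22003.74/19662.97) = 29.4 × 1.119045 = 32.8999
barley: 9.2 × (218.81/283.44) = 9.2 × 0.771980 = 7.1022
steel: 17.3 × (632.80/621.97) = 17.3 × 1.017412 = 17.6012
Index = Σ wᵢ·(p₁ᵢ/p₀ᵢ) = 23.2090 + 20.0740 + 32.8999 + 7.1022 + 17.6012 = 100.8863

100.89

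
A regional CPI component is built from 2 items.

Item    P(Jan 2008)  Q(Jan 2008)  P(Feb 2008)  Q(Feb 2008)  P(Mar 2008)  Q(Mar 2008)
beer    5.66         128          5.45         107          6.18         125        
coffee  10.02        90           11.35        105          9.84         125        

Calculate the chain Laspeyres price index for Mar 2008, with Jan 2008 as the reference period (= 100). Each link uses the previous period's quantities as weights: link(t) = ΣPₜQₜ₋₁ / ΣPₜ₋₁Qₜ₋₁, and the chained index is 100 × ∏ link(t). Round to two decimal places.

100.92

Link Jan 2008→Feb 2008:
ΣP(Feb 2008)Q(Jan 2008) = 5.45×128 + 11.35×90 = 697.6 + 1021.5 = 1719.1
ΣP(Jan 2008)Q(Jan 2008) = 5.66×128 + 10.02×90 = 724.48 + 901.8 = 1626.28
link = 1719.1/1626.28 = 1.057075
Link Feb 2008→Mar 2008:
ΣP(Mar 2008)Q(Feb 2008) = 6.18×107 + 9.84×105 = 661.26 + 1033.2 = 1694.46
ΣP(Feb 2008)Q(Feb 2008) = 5.45×107 + 11.35×105 = 583.15 + 1191.75 = 1774.9
link = 1694.46/1774.9 = 0.954679
Chained index = 100 × 1.057075 × 0.954679 = 100.9167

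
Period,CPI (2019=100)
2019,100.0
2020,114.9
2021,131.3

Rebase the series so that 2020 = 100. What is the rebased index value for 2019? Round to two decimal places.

87.03

Rebased(2019) = 100.0 / 114.9 × 100 = 87.0322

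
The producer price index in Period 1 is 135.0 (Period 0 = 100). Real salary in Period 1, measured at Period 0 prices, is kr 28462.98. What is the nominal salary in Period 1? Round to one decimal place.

38425.0

Nominal = Real × (Index/100) = 28462.98 × (135.0/100)
        = 28462.98 × 1.350 = 38425.0230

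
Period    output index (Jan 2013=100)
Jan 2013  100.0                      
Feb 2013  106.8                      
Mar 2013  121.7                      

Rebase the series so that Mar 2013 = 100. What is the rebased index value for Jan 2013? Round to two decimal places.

82.17

Rebased(Jan 2013) = 100.0 / 121.7 × 100 = 82.1693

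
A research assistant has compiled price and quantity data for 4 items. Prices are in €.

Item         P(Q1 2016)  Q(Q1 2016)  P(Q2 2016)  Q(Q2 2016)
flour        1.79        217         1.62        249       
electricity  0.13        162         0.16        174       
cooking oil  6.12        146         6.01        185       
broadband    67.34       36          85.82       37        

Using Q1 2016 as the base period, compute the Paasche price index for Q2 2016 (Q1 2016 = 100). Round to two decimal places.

Paasche price index uses current-period quantities as weights.
ΣP(Q2 2016)·Q(Q2 2016) = 1.62×249 + 0.16×174 + 6.01×185 + 85.82×37 = 403.38 + 27.84 + 1111.85 + 3175.34 = 4718.41
ΣP(Q1 2016)·Q(Q2 2016) = 1.79×249 + 0.13×174 + 6.12×185 + 67.34×37 = 445.71 + 22.62 + 1132.2 + 2491.58 = 4092.11
Index = 4718.41 / 4092.11 × 100 = 115.3051

115.31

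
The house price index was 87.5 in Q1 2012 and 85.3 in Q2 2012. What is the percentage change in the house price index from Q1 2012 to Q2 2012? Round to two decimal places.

-2.51%

Change = (85.3 − 87.5) / 87.5 × 100
       = -2.2 / 87.5 × 100 = -2.5143%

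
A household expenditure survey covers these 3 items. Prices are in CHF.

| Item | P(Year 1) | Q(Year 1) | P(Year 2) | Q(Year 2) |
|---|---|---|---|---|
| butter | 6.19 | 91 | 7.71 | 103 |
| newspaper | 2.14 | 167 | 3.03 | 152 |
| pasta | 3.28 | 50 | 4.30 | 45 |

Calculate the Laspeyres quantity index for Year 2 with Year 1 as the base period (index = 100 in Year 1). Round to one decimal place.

Laspeyres quantity index uses base-period prices as weights.
ΣP(Year 1)·Q(Year 2) = 6.19×103 + 2.14×152 + 3.28×45 = 637.57 + 325.28 + 147.6 = 1110.45
ΣP(Year 1)·Q(Year 1) = 6.19×91 + 2.14×167 + 3.28×50 = 563.29 + 357.38 + 164 = 1084.67
Index = 1110.45 / 1084.67 × 100 = 102.3768

102.4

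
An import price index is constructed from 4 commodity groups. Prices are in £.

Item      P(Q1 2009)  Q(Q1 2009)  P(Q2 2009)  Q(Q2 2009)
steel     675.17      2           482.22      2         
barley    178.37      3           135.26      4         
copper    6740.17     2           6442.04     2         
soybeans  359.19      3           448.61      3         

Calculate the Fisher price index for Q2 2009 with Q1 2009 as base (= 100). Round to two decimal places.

Laspeyres component (base-period weights):
ΣP(Q2 2009)Q(Q1 2009) = 482.22×2 + 135.26×3 + 6442.04×2 + 448.61×3 = 964.44 + 405.78 + 12884.08 + 1345.83 = 15600.13
ΣP(Q1 2009)Q(Q1 2009) = 675.17×2 + 178.37×3 + 6740.17×2 + 359.19×3 = 1350.34 + 535.11 + 13480.34 + 1077.57 = 16443.36
L = 15600.13 / 16443.36 × 100 = 94.8719
Paasche component (current-period weights):
ΣP(Q2 2009)Q(Q2 2009) = 482.22×2 + 135.26×4 + 6442.04×2 + 448.61×3 = 964.44 + 541.04 + 12884.08 + 1345.83 = 15735.39
ΣP(Q1 2009)Q(Q2 2009) = 675.17×2 + 178.37×4 + 6740.17×2 + 359.19×3 = 1350.34 + 713.48 + 13480.34 + 1077.57 = 16621.73
P = 15735.39 / 16621.73 × 100 = 94.6676
Fisher = √(L × P) = √(94.8719 × 94.6676) = 94.7697

94.77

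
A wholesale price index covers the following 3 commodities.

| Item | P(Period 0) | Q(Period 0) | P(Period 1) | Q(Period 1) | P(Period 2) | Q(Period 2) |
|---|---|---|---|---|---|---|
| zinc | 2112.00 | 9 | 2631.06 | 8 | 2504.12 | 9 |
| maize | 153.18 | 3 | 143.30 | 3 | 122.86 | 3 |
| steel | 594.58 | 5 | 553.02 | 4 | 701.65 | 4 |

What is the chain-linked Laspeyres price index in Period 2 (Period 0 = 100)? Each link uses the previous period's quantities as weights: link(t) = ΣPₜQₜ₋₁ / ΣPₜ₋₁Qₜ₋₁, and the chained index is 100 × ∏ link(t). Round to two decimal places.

Link Period 0→Period 1:
ΣP(Period 1)Q(Period 0) = 2631.06×9 + 143.30×3 + 553.02×5 = 23679.54 + 429.9 + 2765.1 = 26874.54
ΣP(Period 0)Q(Period 0) = 2112.00×9 + 153.18×3 + 594.58×5 = 19008 + 459.54 + 2972.9 = 22440.44
link = 26874.54/22440.44 = 1.197594
Link Period 1→Period 2:
ΣP(Period 2)Q(Period 1) = 2504.12×8 + 122.86×3 + 701.65×4 = 20032.96 + 368.58 + 2806.6 = 23208.14
ΣP(Period 1)Q(Period 1) = 2631.06×8 + 143.30×3 + 553.02×4 = 21048.48 + 429.9 + 2212.08 = 23690.46
link = 23208.14/23690.46 = 0.979641
Chained index = 100 × 1.197594 × 0.979641 = 117.3212

117.32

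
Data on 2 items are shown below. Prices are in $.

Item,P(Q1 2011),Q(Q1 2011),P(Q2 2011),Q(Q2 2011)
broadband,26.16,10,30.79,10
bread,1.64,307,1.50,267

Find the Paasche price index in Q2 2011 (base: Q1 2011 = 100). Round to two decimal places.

101.28

Paasche price index uses current-period quantities as weights.
ΣP(Q2 2011)·Q(Q2 2011) = 30.79×10 + 1.50×267 = 307.9 + 400.5 = 708.4
ΣP(Q1 2011)·Q(Q2 2011) = 26.16×10 + 1.64×267 = 261.6 + 437.88 = 699.48
Index = 708.4 / 699.48 × 100 = 101.2752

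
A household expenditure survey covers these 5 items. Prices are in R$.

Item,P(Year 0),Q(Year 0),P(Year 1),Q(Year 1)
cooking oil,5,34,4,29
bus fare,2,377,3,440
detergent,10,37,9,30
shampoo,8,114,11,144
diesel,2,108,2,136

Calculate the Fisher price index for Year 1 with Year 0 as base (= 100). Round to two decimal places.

Laspeyres component (base-period weights):
ΣP(Year 1)Q(Year 0) = 4×34 + 3×377 + 9×37 + 11×114 + 2×108 = 136 + 1131 + 333 + 1254 + 216 = 3070
ΣP(Year 0)Q(Year 0) = 5×34 + 2×377 + 10×37 + 8×114 + 2×108 = 170 + 754 + 370 + 912 + 216 = 2422
L = 3070 / 2422 × 100 = 126.7547
Paasche component (current-period weights):
ΣP(Year 1)Q(Year 1) = 4×29 + 3×440 + 9×30 + 11×144 + 2×136 = 116 + 1320 + 270 + 1584 + 272 = 3562
ΣP(Year 0)Q(Year 1) = 5×29 + 2×440 + 10×30 + 8×144 + 2×136 = 145 + 880 + 300 + 1152 + 272 = 2749
P = 3562 / 2749 × 100 = 129.5744
Fisher = √(L × P) = √(126.7547 × 129.5744) = 128.1568

128.16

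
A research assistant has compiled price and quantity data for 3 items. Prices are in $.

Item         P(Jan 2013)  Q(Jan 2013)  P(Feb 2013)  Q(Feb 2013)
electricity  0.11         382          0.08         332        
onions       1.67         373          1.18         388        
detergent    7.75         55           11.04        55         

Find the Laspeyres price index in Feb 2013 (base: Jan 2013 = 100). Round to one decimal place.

Laspeyres price index uses base-period quantities as weights.
ΣP(Feb 2013)·Q(Jan 2013) = 0.08×382 + 1.18×373 + 11.04×55 = 30.56 + 440.14 + 607.2 = 1077.9
ΣP(Jan 2013)·Q(Jan 2013) = 0.11×382 + 1.67×373 + 7.75×55 = 42.02 + 622.91 + 426.25 = 1091.18
Index = 1077.9 / 1091.18 × 100 = 98.7830

98.8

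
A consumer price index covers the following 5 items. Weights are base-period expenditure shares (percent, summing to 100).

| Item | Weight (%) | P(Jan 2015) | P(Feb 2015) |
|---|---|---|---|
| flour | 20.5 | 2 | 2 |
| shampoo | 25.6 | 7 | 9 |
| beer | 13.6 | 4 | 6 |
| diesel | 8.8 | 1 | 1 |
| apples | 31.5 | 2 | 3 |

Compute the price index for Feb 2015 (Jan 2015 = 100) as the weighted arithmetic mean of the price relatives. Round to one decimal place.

flour: 20.5 × (2/2) = 20.5 × 1.000000 = 20.5000
shampoo: 25.6 × (9/7) = 25.6 × 1.285714 = 32.9143
beer: 13.6 × (6/4) = 13.6 × 1.500000 = 20.4000
diesel: 8.8 × (1/1) = 8.8 × 1.000000 = 8.8000
apples: 31.5 × (3/2) = 31.5 × 1.500000 = 47.2500
Index = Σ wᵢ·(p₁ᵢ/p₀ᵢ) = 20.5000 + 32.9143 + 20.4000 + 8.8000 + 47.2500 = 129.8643

129.9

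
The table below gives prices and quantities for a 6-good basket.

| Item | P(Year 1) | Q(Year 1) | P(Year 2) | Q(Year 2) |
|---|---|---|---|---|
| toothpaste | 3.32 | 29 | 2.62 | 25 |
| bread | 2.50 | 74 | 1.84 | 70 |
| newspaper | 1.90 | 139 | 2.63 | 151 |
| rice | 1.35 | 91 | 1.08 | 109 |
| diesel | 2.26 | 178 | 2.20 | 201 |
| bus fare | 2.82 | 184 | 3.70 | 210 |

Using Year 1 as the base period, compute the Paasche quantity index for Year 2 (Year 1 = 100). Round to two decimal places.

Paasche quantity index uses current-period prices as weights.
ΣP(Year 2)·Q(Year 2) = 2.62×25 + 1.84×70 + 2.63×151 + 1.08×109 + 2.20×201 + 3.70×210 = 65.5 + 128.8 + 397.13 + 117.72 + 442.2 + 777 = 1928.35
ΣP(Year 2)·Q(Year 1) = 2.62×29 + 1.84×74 + 2.63×139 + 1.08×91 + 2.20×178 + 3.70×184 = 75.98 + 136.16 + 365.57 + 98.28 + 391.6 + 680.8 = 1748.39
Index = 1928.35 / 1748.39 × 100 = 110.2929

110.29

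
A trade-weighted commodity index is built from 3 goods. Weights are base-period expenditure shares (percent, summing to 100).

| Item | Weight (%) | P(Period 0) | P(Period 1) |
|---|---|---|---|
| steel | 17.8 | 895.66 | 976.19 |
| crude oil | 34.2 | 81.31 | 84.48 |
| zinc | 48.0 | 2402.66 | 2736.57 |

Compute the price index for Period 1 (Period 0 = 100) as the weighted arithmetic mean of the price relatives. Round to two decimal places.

steel: 17.8 × (976.19/895.66) = 17.8 × 1.089911 = 19.4004
crude oil: 34.2 × (84.48/81.31) = 34.2 × 1.038987 = 35.5333
zinc: 48.0 × (2736.57/2402.66) = 48.0 × 1.138975 = 54.6708
Index = Σ wᵢ·(p₁ᵢ/p₀ᵢ) = 19.4004 + 35.5333 + 54.6708 = 109.6046

109.60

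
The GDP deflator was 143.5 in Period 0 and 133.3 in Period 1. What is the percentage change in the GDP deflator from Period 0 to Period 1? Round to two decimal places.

-7.11%

Change = (133.3 − 143.5) / 143.5 × 100
       = -10.2 / 143.5 × 100 = -7.1080%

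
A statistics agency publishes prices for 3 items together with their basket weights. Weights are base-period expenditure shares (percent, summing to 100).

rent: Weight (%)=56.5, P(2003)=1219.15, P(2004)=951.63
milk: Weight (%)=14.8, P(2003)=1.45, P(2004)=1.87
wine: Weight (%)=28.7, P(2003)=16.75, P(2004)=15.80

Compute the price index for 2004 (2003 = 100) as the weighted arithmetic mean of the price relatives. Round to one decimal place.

90.3

rent: 56.5 × (951.63/1219.15) = 56.5 × 0.780568 = 44.1021
milk: 14.8 × (1.87/1.45) = 14.8 × 1.289655 = 19.0869
wine: 28.7 × (15.80/16.75) = 28.7 × 0.943284 = 27.0722
Index = Σ wᵢ·(p₁ᵢ/p₀ᵢ) = 44.1021 + 19.0869 + 27.0722 = 90.2613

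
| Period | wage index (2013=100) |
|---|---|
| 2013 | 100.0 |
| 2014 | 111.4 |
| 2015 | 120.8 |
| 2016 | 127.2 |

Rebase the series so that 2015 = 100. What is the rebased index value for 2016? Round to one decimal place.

Rebased(2016) = 127.2 / 120.8 × 100 = 105.2980

105.3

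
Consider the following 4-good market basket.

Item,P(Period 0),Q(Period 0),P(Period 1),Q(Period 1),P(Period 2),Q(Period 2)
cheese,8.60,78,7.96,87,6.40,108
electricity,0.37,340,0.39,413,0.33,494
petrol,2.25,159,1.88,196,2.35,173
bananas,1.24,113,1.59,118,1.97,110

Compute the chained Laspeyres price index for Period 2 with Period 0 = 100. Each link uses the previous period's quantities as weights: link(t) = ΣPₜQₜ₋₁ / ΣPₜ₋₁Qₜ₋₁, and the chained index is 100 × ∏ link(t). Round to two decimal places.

93.59

Link Period 0→Period 1:
ΣP(Period 1)Q(Period 0) = 7.96×78 + 0.39×340 + 1.88×159 + 1.59×113 = 620.88 + 132.6 + 298.92 + 179.67 = 1232.07
ΣP(Period 0)Q(Period 0) = 8.60×78 + 0.37×340 + 2.25×159 + 1.24×113 = 670.8 + 125.8 + 357.75 + 140.12 = 1294.47
link = 1232.07/1294.47 = 0.951795
Link Period 1→Period 2:
ΣP(Period 2)Q(Period 1) = 6.40×87 + 0.33×413 + 2.35×196 + 1.97×118 = 556.8 + 136.29 + 460.6 + 232.46 = 1386.15
ΣP(Period 1)Q(Period 1) = 7.96×87 + 0.39×413 + 1.88×196 + 1.59×118 = 692.52 + 161.07 + 368.48 + 187.62 = 1409.69
link = 1386.15/1409.69 = 0.983301
Chained index = 100 × 0.951795 × 0.983301 = 93.5901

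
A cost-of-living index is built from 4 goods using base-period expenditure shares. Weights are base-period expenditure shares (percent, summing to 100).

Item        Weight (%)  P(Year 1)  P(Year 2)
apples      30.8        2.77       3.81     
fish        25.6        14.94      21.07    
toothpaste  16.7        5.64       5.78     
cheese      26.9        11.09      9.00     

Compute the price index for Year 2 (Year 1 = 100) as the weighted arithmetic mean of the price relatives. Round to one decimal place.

apples: 30.8 × (3.81/2.77) = 30.8 × 1.375451 = 42.3639
fish: 25.6 × (21.07/14.94) = 25.6 × 1.410308 = 36.1039
toothpaste: 16.7 × (5.78/5.64) = 16.7 × 1.024823 = 17.1145
cheese: 26.9 × (9.00/11.09) = 26.9 × 0.811542 = 21.8305
Index = Σ wᵢ·(p₁ᵢ/p₀ᵢ) = 42.3639 + 36.1039 + 17.1145 + 21.8305 = 117.4128

117.4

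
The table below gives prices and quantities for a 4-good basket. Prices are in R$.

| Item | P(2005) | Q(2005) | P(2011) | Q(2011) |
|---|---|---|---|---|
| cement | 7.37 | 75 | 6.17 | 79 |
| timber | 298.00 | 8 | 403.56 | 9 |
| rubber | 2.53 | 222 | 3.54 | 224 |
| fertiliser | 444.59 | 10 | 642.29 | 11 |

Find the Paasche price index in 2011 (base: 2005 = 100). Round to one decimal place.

137.3

Paasche price index uses current-period quantities as weights.
ΣP(2011)·Q(2011) = 6.17×79 + 403.56×9 + 3.54×224 + 642.29×11 = 487.43 + 3632.04 + 792.96 + 7065.19 = 11977.62
ΣP(2005)·Q(2011) = 7.37×79 + 298.00×9 + 2.53×224 + 444.59×11 = 582.23 + 2682 + 566.72 + 4890.49 = 8721.44
Index = 11977.62 / 8721.44 × 100 = 137.3353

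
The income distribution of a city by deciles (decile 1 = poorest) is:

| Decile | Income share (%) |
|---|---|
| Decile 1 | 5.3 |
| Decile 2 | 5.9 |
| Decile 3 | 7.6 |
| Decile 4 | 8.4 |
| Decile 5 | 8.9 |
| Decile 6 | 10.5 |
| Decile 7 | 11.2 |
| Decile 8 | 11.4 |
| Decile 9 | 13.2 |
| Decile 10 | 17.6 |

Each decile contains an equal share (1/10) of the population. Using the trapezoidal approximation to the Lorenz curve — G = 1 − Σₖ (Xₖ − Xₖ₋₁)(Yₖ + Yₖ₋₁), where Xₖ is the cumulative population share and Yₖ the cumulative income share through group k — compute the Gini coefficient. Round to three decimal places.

0.191

Cumulative income shares Yₖ: 0.0530, 0.1120, 0.1880, 0.2720, 0.3610, 0.4660, 0.5780, 0.6920, 0.8240, 1.0000
Σ (Xₖ−Xₖ₋₁)(Yₖ+Yₖ₋₁) = (1/10)(0.0530+0.0000) + (1/10)(0.1120+0.0530) + (1/10)(0.1880+0.1120) + (1/10)(0.2720+0.1880) + (1/10)(0.3610+0.2720) + (1/10)(0.4660+0.3610) + (1/10)(0.5780+0.4660) + (1/10)(0.6920+0.5780) + (1/10)(0.8240+0.6920) + (1/10)(1.0000+0.8240)
  = 0.0053 + 0.0165 + 0.0300 + 0.0460 + 0.0633 + 0.0827 + 0.1044 + 0.1270 + 0.1516 + 0.1824 = 0.8092
G = 1 − 0.8092 = 0.1908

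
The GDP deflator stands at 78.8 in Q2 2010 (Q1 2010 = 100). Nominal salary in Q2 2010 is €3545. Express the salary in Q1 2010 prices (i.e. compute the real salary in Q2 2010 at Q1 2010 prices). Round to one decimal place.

Real = Nominal ÷ (Index/100) = 3545 ÷ (78.8/100)
     = 3545 ÷ 0.788 = 4498.7310

4498.7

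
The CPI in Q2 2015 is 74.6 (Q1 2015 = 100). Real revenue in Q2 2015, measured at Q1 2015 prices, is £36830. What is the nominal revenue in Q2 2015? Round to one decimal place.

27475.2

Nominal = Real × (Index/100) = 36830 × (74.6/100)
        = 36830 × 0.746 = 27475.1800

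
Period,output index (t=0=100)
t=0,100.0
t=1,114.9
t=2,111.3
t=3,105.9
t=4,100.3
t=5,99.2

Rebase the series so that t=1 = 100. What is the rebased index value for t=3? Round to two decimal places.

Rebased(t=3) = 105.9 / 114.9 × 100 = 92.1671

92.17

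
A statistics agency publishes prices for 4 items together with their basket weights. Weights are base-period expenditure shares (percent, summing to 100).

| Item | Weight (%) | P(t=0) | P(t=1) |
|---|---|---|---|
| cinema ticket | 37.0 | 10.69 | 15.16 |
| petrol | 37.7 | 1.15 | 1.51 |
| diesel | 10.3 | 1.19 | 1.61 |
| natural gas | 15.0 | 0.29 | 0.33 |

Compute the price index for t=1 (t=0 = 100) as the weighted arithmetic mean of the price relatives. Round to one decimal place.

cinema ticket: 37.0 × (15.16/10.69) = 37.0 × 1.418148 = 52.4715
petrol: 37.7 × (1.51/1.15) = 37.7 × 1.313043 = 49.5017
diesel: 10.3 × (1.61/1.19) = 10.3 × 1.352941 = 13.9353
natural gas: 15.0 × (0.33/0.29) = 15.0 × 1.137931 = 17.0690
Index = Σ wᵢ·(p₁ᵢ/p₀ᵢ) = 52.4715 + 49.5017 + 13.9353 + 17.0690 = 132.9775

133.0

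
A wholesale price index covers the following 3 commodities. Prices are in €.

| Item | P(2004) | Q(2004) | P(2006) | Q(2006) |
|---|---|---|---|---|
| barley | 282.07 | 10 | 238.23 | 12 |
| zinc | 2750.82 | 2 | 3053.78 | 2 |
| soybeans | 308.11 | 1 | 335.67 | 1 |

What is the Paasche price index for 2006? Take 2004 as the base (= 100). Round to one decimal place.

101.2

Paasche price index uses current-period quantities as weights.
ΣP(2006)·Q(2006) = 238.23×12 + 3053.78×2 + 335.67×1 = 2858.76 + 6107.56 + 335.67 = 9301.99
ΣP(2004)·Q(2006) = 282.07×12 + 2750.82×2 + 308.11×1 = 3384.84 + 5501.64 + 308.11 = 9194.59
Index = 9301.99 / 9194.59 × 100 = 101.1681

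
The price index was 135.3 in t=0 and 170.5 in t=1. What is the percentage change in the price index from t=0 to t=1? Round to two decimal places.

Change = (170.5 − 135.3) / 135.3 × 100
       = 35.2 / 135.3 × 100 = 26.0163%

26.02%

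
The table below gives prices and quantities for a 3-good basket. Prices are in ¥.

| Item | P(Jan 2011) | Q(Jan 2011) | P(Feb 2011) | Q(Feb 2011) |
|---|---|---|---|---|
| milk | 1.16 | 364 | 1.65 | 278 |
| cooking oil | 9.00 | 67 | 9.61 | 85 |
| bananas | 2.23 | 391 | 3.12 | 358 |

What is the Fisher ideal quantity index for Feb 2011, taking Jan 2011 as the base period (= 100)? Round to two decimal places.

98.24

Laspeyres component (base-period weights):
ΣP(Jan 2011)Q(Feb 2011) = 1.16×278 + 9.00×85 + 2.23×358 = 322.48 + 765 + 798.34 = 1885.82
ΣP(Jan 2011)Q(Jan 2011) = 1.16×364 + 9.00×67 + 2.23×391 = 422.24 + 603 + 871.93 = 1897.17
L = 1885.82 / 1897.17 × 100 = 99.4017
Paasche component (current-period weights):
ΣP(Feb 2011)Q(Feb 2011) = 1.65×278 + 9.61×85 + 3.12×358 = 458.7 + 816.85 + 1116.96 = 2392.51
ΣP(Feb 2011)Q(Jan 2011) = 1.65×364 + 9.61×67 + 3.12×391 = 600.6 + 643.87 + 1219.92 = 2464.39
P = 2392.51 / 2464.39 × 100 = 97.0833
Fisher = √(L × P) = √(99.4017 × 97.0833) = 98.2357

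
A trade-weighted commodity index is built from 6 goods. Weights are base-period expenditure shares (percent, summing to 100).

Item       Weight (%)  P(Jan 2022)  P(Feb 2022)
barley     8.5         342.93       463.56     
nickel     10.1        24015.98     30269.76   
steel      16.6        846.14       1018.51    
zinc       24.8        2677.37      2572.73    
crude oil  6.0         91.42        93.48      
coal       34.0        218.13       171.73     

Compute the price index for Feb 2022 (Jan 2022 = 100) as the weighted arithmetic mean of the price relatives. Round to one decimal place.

100.9

barley: 8.5 × (463.56/342.93) = 8.5 × 1.351763 = 11.4900
nickel: 10.1 × (30269.76/24015.98) = 10.1 × 1.260401 = 12.7300
steel: 16.6 × (1018.51/846.14) = 16.6 × 1.203713 = 19.9816
zinc: 24.8 × (2572.73/2677.37) = 24.8 × 0.960917 = 23.8307
crude oil: 6.0 × (93.48/91.42) = 6.0 × 1.022533 = 6.1352
coal: 34.0 × (171.73/218.13) = 34.0 × 0.787283 = 26.7676
Index = Σ wᵢ·(p₁ᵢ/p₀ᵢ) = 11.4900 + 12.7300 + 19.9816 + 23.8307 + 6.1352 + 26.7676 = 100.9352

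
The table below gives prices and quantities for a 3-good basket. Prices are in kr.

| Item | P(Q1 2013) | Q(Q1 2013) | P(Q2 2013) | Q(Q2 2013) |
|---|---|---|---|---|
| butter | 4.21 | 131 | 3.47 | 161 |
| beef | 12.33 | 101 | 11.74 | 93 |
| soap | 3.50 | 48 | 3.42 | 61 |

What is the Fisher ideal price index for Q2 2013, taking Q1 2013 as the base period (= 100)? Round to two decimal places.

91.53

Laspeyres component (base-period weights):
ΣP(Q2 2013)Q(Q1 2013) = 3.47×131 + 11.74×101 + 3.42×48 = 454.57 + 1185.74 + 164.16 = 1804.47
ΣP(Q1 2013)Q(Q1 2013) = 4.21×131 + 12.33×101 + 3.50×48 = 551.51 + 1245.33 + 168 = 1964.84
L = 1804.47 / 1964.84 × 100 = 91.8380
Paasche component (current-period weights):
ΣP(Q2 2013)Q(Q2 2013) = 3.47×161 + 11.74×93 + 3.42×61 = 558.67 + 1091.82 + 208.62 = 1859.11
ΣP(Q1 2013)Q(Q2 2013) = 4.21×161 + 12.33×93 + 3.50×61 = 677.81 + 1146.69 + 213.5 = 2038
P = 1859.11 / 2038 × 100 = 91.2223
Fisher = √(L × P) = √(91.8380 × 91.2223) = 91.5296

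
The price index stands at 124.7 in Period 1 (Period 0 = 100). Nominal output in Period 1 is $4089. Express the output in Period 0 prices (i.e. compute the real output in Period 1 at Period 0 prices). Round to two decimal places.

Real = Nominal ÷ (Index/100) = 4089 ÷ (124.7/100)
     = 4089 ÷ 1.247 = 3279.0698

3279.07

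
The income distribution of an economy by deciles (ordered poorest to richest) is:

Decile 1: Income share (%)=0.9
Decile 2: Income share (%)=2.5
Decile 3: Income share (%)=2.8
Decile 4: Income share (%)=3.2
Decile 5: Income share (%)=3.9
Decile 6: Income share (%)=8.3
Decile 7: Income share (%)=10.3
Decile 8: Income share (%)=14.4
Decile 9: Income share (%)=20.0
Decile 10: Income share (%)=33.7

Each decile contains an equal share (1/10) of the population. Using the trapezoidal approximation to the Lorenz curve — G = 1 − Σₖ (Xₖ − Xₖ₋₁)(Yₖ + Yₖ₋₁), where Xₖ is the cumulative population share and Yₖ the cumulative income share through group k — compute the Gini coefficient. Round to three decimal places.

Cumulative income shares Yₖ: 0.0090, 0.0340, 0.0620, 0.0940, 0.1330, 0.2160, 0.3190, 0.4630, 0.6630, 1.0000
Σ (Xₖ−Xₖ₋₁)(Yₖ+Yₖ₋₁) = (1/10)(0.0090+0.0000) + (1/10)(0.0340+0.0090) + (1/10)(0.0620+0.0340) + (1/10)(0.0940+0.0620) + (1/10)(0.1330+0.0940) + (1/10)(0.2160+0.1330) + (1/10)(0.3190+0.2160) + (1/10)(0.4630+0.3190) + (1/10)(0.6630+0.4630) + (1/10)(1.0000+0.6630)
  = 0.0009 + 0.0043 + 0.0096 + 0.0156 + 0.0227 + 0.0349 + 0.0535 + 0.0782 + 0.1126 + 0.1663 = 0.4986
G = 1 − 0.4986 = 0.5014

0.501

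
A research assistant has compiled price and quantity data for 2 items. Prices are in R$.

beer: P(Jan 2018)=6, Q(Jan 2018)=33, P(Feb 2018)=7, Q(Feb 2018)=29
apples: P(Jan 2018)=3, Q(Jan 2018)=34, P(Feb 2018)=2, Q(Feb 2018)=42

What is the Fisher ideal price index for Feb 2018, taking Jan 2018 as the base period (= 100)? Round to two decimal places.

Laspeyres component (base-period weights):
ΣP(Feb 2018)Q(Jan 2018) = 7×33 + 2×34 = 231 + 68 = 299
ΣP(Jan 2018)Q(Jan 2018) = 6×33 + 3×34 = 198 + 102 = 300
L = 299 / 300 × 100 = 99.6667
Paasche component (current-period weights):
ΣP(Feb 2018)Q(Feb 2018) = 7×29 + 2×42 = 203 + 84 = 287
ΣP(Jan 2018)Q(Feb 2018) = 6×29 + 3×42 = 174 + 126 = 300
P = 287 / 300 × 100 = 95.6667
Fisher = √(L × P) = √(99.6667 × 95.6667) = 97.6462

97.65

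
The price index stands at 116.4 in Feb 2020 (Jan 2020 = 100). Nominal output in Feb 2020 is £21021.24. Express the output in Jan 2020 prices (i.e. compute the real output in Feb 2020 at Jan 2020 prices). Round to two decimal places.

18059.48

Real = Nominal ÷ (Index/100) = 21021.24 ÷ (116.4/100)
     = 21021.24 ÷ 1.164 = 18059.4845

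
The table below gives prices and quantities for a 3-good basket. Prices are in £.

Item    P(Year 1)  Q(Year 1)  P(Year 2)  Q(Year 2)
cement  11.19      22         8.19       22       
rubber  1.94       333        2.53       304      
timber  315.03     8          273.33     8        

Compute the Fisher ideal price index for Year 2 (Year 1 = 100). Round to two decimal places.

Laspeyres component (base-period weights):
ΣP(Year 2)Q(Year 1) = 8.19×22 + 2.53×333 + 273.33×8 = 180.18 + 842.49 + 2186.64 = 3209.31
ΣP(Year 1)Q(Year 1) = 11.19×22 + 1.94×333 + 315.03×8 = 246.18 + 646.02 + 2520.24 = 3412.44
L = 3209.31 / 3412.44 × 100 = 94.0474
Paasche component (current-period weights):
ΣP(Year 2)Q(Year 2) = 8.19×22 + 2.53×304 + 273.33×8 = 180.18 + 769.12 + 2186.64 = 3135.94
ΣP(Year 1)Q(Year 2) = 11.19×22 + 1.94×304 + 315.03×8 = 246.18 + 589.76 + 2520.24 = 3356.18
P = 3135.94 / 3356.18 × 100 = 93.4378
Fisher = √(L × P) = √(94.0474 × 93.4378) = 93.7421

93.74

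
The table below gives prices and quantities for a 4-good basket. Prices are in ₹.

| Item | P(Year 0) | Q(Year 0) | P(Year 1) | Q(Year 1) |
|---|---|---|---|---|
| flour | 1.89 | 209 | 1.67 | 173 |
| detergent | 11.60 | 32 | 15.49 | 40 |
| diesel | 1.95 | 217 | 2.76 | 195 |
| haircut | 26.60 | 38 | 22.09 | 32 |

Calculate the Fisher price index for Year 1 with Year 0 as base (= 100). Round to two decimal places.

Laspeyres component (base-period weights):
ΣP(Year 1)Q(Year 0) = 1.67×209 + 15.49×32 + 2.76×217 + 22.09×38 = 349.03 + 495.68 + 598.92 + 839.42 = 2283.05
ΣP(Year 0)Q(Year 0) = 1.89×209 + 11.60×32 + 1.95×217 + 26.60×38 = 395.01 + 371.2 + 423.15 + 1010.8 = 2200.16
L = 2283.05 / 2200.16 × 100 = 103.7675
Paasche component (current-period weights):
ΣP(Year 1)Q(Year 1) = 1.67×173 + 15.49×40 + 2.76×195 + 22.09×32 = 288.91 + 619.6 + 538.2 + 706.88 = 2153.59
ΣP(Year 0)Q(Year 1) = 1.89×173 + 11.60×40 + 1.95×195 + 26.60×32 = 326.97 + 464 + 380.25 + 851.2 = 2022.42
P = 2153.59 / 2022.42 × 100 = 106.4858
Fisher = √(L × P) = √(103.7675 × 106.4858) = 105.1178

105.12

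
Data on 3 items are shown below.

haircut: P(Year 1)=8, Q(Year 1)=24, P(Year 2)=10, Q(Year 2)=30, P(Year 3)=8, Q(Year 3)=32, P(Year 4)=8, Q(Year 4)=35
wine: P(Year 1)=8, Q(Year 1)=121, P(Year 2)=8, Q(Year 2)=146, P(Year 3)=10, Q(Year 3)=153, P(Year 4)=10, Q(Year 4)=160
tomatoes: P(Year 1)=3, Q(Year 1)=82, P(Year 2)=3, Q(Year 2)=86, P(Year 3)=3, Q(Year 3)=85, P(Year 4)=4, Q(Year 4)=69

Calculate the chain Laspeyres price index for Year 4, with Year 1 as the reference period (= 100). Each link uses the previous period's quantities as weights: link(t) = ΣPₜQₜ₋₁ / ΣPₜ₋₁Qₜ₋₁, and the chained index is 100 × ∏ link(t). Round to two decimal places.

Link Year 1→Year 2:
ΣP(Year 2)Q(Year 1) = 10×24 + 8×121 + 3×82 = 240 + 968 + 246 = 1454
ΣP(Year 1)Q(Year 1) = 8×24 + 8×121 + 3×82 = 192 + 968 + 246 = 1406
link = 1454/1406 = 1.034139
Link Year 2→Year 3:
ΣP(Year 3)Q(Year 2) = 8×30 + 10×146 + 3×86 = 240 + 1460 + 258 = 1958
ΣP(Year 2)Q(Year 2) = 10×30 + 8×146 + 3×86 = 300 + 1168 + 258 = 1726
link = 1958/1726 = 1.134415
Link Year 3→Year 4:
ΣP(Year 4)Q(Year 3) = 8×32 + 10×153 + 4×85 = 256 + 1530 + 340 = 2126
ΣP(Year 3)Q(Year 3) = 8×32 + 10×153 + 3×85 = 256 + 1530 + 255 = 2041
link = 2126/2041 = 1.041646
Chained index = 100 × 1.034139 × 1.134415 × 1.041646 = 122.2000

122.20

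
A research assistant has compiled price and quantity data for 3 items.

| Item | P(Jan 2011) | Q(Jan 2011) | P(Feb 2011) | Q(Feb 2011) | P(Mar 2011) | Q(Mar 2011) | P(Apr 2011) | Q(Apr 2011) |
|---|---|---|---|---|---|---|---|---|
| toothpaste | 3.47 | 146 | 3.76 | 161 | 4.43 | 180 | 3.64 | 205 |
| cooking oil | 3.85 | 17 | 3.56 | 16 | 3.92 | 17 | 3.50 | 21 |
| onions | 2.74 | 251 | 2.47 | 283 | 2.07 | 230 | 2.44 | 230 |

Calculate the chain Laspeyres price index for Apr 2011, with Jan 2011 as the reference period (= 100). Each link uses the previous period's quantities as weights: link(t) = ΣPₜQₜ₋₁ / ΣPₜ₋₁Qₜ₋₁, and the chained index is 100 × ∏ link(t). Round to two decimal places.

92.94

Link Jan 2011→Feb 2011:
ΣP(Feb 2011)Q(Jan 2011) = 3.76×146 + 3.56×17 + 2.47×251 = 548.96 + 60.52 + 619.97 = 1229.45
ΣP(Jan 2011)Q(Jan 2011) = 3.47×146 + 3.85×17 + 2.74×251 = 506.62 + 65.45 + 687.74 = 1259.81
link = 1229.45/1259.81 = 0.975901
Link Feb 2011→Mar 2011:
ΣP(Mar 2011)Q(Feb 2011) = 4.43×161 + 3.92×16 + 2.07×283 = 713.23 + 62.72 + 585.81 = 1361.76
ΣP(Feb 2011)Q(Feb 2011) = 3.76×161 + 3.56×16 + 2.47×283 = 605.36 + 56.96 + 699.01 = 1361.33
link = 1361.76/1361.33 = 1.000316
Link Mar 2011→Apr 2011:
ΣP(Apr 2011)Q(Mar 2011) = 3.64×180 + 3.50×17 + 2.44×230 = 655.2 + 59.5 + 561.2 = 1275.9
ΣP(Mar 2011)Q(Mar 2011) = 4.43×180 + 3.92×17 + 2.07×230 = 797.4 + 66.64 + 476.1 = 1340.14
link = 1275.9/1340.14 = 0.952065
Chained index = 100 × 0.975901 × 1.000316 × 0.952065 = 92.9415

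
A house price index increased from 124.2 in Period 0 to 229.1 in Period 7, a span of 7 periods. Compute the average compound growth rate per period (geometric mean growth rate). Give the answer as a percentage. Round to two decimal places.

Growth factor = (229.1/124.2)^(1/7) = (1.844605)^(1/7) = 1.091406
Growth rate = 1.091406 − 1 = 0.091406 = 9.1406%

9.14%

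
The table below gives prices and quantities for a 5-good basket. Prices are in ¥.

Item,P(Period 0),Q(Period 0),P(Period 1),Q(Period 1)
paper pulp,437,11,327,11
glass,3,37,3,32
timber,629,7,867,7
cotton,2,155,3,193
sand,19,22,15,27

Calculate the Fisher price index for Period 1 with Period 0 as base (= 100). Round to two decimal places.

105.25

Laspeyres component (base-period weights):
ΣP(Period 1)Q(Period 0) = 327×11 + 3×37 + 867×7 + 3×155 + 15×22 = 3597 + 111 + 6069 + 465 + 330 = 10572
ΣP(Period 0)Q(Period 0) = 437×11 + 3×37 + 629×7 + 2×155 + 19×22 = 4807 + 111 + 4403 + 310 + 418 = 10049
L = 10572 / 10049 × 100 = 105.2045
Paasche component (current-period weights):
ΣP(Period 1)Q(Period 1) = 327×11 + 3×32 + 867×7 + 3×193 + 15×27 = 3597 + 96 + 6069 + 579 + 405 = 10746
ΣP(Period 0)Q(Period 1) = 437×11 + 3×32 + 629×7 + 2×193 + 19×27 = 4807 + 96 + 4403 + 386 + 513 = 10205
P = 10746 / 10205 × 100 = 105.3013
Fisher = √(L × P) = √(105.2045 × 105.3013) = 105.2529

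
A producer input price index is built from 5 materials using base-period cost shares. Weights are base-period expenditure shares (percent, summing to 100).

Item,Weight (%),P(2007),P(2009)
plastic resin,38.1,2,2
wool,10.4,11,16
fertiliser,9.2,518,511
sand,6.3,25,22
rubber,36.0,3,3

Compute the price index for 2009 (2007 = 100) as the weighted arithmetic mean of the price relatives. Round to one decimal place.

103.8

plastic resin: 38.1 × (2/2) = 38.1 × 1.000000 = 38.1000
wool: 10.4 × (16/11) = 10.4 × 1.454545 = 15.1273
fertiliser: 9.2 × (511/518) = 9.2 × 0.986486 = 9.0757
sand: 6.3 × (22/25) = 6.3 × 0.880000 = 5.5440
rubber: 36.0 × (3/3) = 36.0 × 1.000000 = 36.0000
Index = Σ wᵢ·(p₁ᵢ/p₀ᵢ) = 38.1000 + 15.1273 + 9.0757 + 5.5440 + 36.0000 = 103.8469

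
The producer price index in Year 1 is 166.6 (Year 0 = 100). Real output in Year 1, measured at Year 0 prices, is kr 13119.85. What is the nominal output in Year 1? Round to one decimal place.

Nominal = Real × (Index/100) = 13119.85 × (166.6/100)
        = 13119.85 × 1.666 = 21857.6701

21857.7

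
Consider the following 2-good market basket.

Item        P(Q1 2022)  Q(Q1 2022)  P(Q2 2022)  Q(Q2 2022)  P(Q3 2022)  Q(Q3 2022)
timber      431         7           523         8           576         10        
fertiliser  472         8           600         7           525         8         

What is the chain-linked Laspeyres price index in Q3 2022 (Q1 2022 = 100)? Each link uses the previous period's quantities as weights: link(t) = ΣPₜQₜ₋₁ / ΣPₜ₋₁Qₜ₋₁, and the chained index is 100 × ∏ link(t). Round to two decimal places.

123.05

Link Q1 2022→Q2 2022:
ΣP(Q2 2022)Q(Q1 2022) = 523×7 + 600×8 = 3661 + 4800 = 8461
ΣP(Q1 2022)Q(Q1 2022) = 431×7 + 472×8 = 3017 + 3776 = 6793
link = 8461/6793 = 1.245547
Link Q2 2022→Q3 2022:
ΣP(Q3 2022)Q(Q2 2022) = 576×8 + 525×7 = 4608 + 3675 = 8283
ΣP(Q2 2022)Q(Q2 2022) = 523×8 + 600×7 = 4184 + 4200 = 8384
link = 8283/8384 = 0.987953
Chained index = 100 × 1.245547 × 0.987953 = 123.0542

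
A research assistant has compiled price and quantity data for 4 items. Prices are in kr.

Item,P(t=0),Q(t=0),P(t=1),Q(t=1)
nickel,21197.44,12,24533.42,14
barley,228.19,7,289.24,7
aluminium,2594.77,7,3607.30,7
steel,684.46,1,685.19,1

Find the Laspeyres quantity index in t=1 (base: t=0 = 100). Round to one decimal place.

115.4

Laspeyres quantity index uses base-period prices as weights.
ΣP(t=0)·Q(t=1) = 21197.44×14 + 228.19×7 + 2594.77×7 + 684.46×1 = 296764.16 + 1597.33 + 18163.39 + 684.46 = 317209.34
ΣP(t=0)·Q(t=0) = 21197.44×12 + 228.19×7 + 2594.77×7 + 684.46×1 = 254369.28 + 1597.33 + 18163.39 + 684.46 = 274814.46
Index = 317209.34 / 274814.46 × 100 = 115.4267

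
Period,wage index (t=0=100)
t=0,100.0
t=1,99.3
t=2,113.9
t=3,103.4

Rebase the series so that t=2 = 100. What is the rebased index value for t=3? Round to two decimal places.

90.78

Rebased(t=3) = 103.4 / 113.9 × 100 = 90.7814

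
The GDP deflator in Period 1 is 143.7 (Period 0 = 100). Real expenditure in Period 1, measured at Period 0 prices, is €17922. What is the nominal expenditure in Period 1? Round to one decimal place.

25753.9

Nominal = Real × (Index/100) = 17922 × (143.7/100)
        = 17922 × 1.437 = 25753.9140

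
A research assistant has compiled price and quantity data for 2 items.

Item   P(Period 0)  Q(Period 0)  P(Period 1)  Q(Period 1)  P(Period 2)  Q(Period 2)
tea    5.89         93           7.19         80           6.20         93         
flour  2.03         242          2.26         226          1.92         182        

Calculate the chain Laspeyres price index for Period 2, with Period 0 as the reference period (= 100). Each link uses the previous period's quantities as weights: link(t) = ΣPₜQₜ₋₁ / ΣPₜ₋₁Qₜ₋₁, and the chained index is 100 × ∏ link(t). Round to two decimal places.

Link Period 0→Period 1:
ΣP(Period 1)Q(Period 0) = 7.19×93 + 2.26×242 = 668.67 + 546.92 = 1215.59
ΣP(Period 0)Q(Period 0) = 5.89×93 + 2.03×242 = 547.77 + 491.26 = 1039.03
link = 1215.59/1039.03 = 1.169928
Link Period 1→Period 2:
ΣP(Period 2)Q(Period 1) = 6.20×80 + 1.92×226 = 496 + 433.92 = 929.92
ΣP(Period 1)Q(Period 1) = 7.19×80 + 2.26×226 = 575.2 + 510.76 = 1085.96
link = 929.92/1085.96 = 0.856311
Chained index = 100 × 1.169928 × 0.856311 = 100.1823

100.18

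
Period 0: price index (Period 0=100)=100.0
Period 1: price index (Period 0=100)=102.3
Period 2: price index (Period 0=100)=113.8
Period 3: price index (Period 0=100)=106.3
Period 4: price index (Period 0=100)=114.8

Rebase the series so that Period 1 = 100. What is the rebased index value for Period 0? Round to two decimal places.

97.75

Rebased(Period 0) = 100.0 / 102.3 × 100 = 97.7517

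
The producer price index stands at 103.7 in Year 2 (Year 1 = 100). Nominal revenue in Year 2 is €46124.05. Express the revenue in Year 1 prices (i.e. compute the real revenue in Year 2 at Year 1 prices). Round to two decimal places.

44478.35

Real = Nominal ÷ (Index/100) = 46124.05 ÷ (103.7/100)
     = 46124.05 ÷ 1.037 = 44478.3510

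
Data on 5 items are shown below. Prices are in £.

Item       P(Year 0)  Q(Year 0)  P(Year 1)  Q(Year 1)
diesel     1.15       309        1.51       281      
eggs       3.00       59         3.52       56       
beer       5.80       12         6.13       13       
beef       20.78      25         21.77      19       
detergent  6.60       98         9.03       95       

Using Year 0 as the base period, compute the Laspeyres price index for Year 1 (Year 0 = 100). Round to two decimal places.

123.12

Laspeyres price index uses base-period quantities as weights.
ΣP(Year 1)·Q(Year 0) = 1.51×309 + 3.52×59 + 6.13×12 + 21.77×25 + 9.03×98 = 466.59 + 207.68 + 73.56 + 544.25 + 884.94 = 2177.02
ΣP(Year 0)·Q(Year 0) = 1.15×309 + 3.00×59 + 5.80×12 + 20.78×25 + 6.60×98 = 355.35 + 177 + 69.6 + 519.5 + 646.8 = 1768.25
Index = 2177.02 / 1768.25 × 100 = 123.1172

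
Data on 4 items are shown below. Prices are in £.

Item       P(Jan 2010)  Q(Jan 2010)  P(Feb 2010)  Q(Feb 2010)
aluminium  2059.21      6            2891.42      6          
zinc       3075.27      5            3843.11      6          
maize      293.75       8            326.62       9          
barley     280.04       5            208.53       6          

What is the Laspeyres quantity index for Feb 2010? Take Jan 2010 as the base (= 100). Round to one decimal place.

111.6

Laspeyres quantity index uses base-period prices as weights.
ΣP(Jan 2010)·Q(Feb 2010) = 2059.21×6 + 3075.27×6 + 293.75×9 + 280.04×6 = 12355.26 + 18451.62 + 2643.75 + 1680.24 = 35130.87
ΣP(Jan 2010)·Q(Jan 2010) = 2059.21×6 + 3075.27×5 + 293.75×8 + 280.04×5 = 12355.26 + 15376.35 + 2350 + 1400.2 = 31481.81
Index = 35130.87 / 31481.81 × 100 = 111.5910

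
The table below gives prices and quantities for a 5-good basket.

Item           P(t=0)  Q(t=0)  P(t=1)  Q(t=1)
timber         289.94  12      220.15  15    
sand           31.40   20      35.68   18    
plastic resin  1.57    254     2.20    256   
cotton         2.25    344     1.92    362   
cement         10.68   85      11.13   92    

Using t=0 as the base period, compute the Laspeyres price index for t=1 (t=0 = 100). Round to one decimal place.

89.2

Laspeyres price index uses base-period quantities as weights.
ΣP(t=1)·Q(t=0) = 220.15×12 + 35.68×20 + 2.20×254 + 1.92×344 + 11.13×85 = 2641.8 + 713.6 + 558.8 + 660.48 + 946.05 = 5520.73
ΣP(t=0)·Q(t=0) = 289.94×12 + 31.40×20 + 1.57×254 + 2.25×344 + 10.68×85 = 3479.28 + 628 + 398.78 + 774 + 907.8 = 6187.86
Index = 5520.73 / 6187.86 × 100 = 89.2187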